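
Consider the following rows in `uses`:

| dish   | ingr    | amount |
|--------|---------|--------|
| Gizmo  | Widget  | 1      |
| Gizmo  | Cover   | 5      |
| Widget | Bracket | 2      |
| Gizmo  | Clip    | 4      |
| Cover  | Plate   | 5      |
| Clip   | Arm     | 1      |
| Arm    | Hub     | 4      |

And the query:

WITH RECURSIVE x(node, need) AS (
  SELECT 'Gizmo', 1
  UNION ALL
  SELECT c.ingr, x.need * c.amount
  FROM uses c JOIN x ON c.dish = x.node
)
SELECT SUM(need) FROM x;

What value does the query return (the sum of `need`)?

58

Base: (Gizmo, need=1).
Iteration 1: components of {Gizmo} -> Clip = 1*4 = 4, Cover = 1*5 = 5, Widget = 1*1 = 1.
Iteration 2: components of {Clip,Cover,Widget} -> Arm = 4*1 = 4, Bracket = 1*2 = 2, Plate = 5*5 = 25.
Iteration 3: components of {Arm,Bracket,Plate} -> Hub = 4*4 = 16.
Iteration 4: no further components; recursion stops.
SUM(need) = 1 + 1 + 5 + 4 + 2 + 25 + 4 + 16 = 58.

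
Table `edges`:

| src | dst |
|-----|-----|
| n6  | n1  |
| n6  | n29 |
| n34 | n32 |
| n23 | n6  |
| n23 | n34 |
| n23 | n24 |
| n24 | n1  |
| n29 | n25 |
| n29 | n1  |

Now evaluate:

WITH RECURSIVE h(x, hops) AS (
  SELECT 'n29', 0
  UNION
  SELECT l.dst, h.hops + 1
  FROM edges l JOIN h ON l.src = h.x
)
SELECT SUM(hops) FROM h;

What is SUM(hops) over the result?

2

Base: (n29, hops=0).
Iteration 1: edges from {n29} -> (n1, hops=1), (n25, hops=1).
Iteration 2: no outgoing edges from {n1,n25}; recursion stops.
SUM(hops) = 0 + 1 + 1 = 2.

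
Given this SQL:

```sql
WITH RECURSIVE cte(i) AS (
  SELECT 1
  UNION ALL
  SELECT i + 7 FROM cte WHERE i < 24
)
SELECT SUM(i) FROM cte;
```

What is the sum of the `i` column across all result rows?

75

Base: i=1.
Iteration 1: 1 < 24 holds -> i = 1 + 7 = 8.
Iteration 2: 8 < 24 holds -> i = 8 + 7 = 15.
Iteration 3: 15 < 24 holds -> i = 15 + 7 = 22.
Iteration 4: 22 < 24 holds -> i = 22 + 7 = 29.
Iteration 5: 29 < 24 fails; recursion stops.
SUM(i) = 1 + 8 + 15 + 22 + 29 = 75.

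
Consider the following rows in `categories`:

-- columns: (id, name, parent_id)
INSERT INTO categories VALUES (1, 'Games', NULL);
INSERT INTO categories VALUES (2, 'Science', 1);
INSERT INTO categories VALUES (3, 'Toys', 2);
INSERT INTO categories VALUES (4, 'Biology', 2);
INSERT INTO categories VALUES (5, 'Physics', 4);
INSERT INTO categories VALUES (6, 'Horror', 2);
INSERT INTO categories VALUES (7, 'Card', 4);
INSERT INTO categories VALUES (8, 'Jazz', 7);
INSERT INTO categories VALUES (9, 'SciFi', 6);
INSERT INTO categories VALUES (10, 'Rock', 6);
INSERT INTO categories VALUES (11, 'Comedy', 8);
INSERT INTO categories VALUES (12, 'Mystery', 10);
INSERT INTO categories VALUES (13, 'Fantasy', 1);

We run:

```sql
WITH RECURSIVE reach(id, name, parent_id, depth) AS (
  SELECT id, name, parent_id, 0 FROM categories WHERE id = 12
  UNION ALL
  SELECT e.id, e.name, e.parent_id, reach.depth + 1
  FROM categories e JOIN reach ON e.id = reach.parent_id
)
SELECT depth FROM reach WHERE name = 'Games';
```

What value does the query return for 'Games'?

4

Base: id=12 (Mystery), parent_id=10, depth 0.
Iteration 1: join on id=10 -> Rock (id 10, parent_id=6, depth 1).
Iteration 2: join on id=6 -> Horror (id 6, parent_id=2, depth 2).
Iteration 3: join on id=2 -> Science (id 2, parent_id=1, depth 3).
Iteration 4: join on id=1 -> Games (id 1, parent_id=NULL, depth 4).
Iteration 5: parent_id is NULL; no match; recursion stops.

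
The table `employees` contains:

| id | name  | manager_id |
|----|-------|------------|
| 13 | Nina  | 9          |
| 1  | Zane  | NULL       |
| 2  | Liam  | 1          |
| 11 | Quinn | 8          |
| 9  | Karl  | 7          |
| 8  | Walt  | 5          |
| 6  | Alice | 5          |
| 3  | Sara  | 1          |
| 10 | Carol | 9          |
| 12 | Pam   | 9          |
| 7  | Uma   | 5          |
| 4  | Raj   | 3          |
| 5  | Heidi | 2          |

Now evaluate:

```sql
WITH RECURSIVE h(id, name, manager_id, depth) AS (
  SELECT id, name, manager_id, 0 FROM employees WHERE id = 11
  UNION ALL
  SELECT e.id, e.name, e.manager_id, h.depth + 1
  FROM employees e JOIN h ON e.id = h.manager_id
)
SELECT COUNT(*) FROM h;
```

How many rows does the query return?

5

Base: id=11 (Quinn), manager_id=8, depth 0.
Iteration 1: join on id=8 -> Walt (id 8, manager_id=5, depth 1).
Iteration 2: join on id=5 -> Heidi (id 5, manager_id=2, depth 2).
Iteration 3: join on id=2 -> Liam (id 2, manager_id=1, depth 3).
Iteration 4: join on id=1 -> Zane (id 1, manager_id=NULL, depth 4).
Iteration 5: manager_id is NULL; no match; recursion stops.
Total rows emitted: 5.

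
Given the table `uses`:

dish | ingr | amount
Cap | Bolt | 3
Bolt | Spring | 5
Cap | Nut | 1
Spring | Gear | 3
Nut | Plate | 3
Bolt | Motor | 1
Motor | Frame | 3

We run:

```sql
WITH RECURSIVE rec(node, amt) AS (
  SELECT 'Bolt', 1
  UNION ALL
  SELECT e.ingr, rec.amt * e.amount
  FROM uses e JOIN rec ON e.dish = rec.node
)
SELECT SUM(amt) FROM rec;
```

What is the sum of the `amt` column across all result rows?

Base: (Bolt, amt=1).
Iteration 1: components of {Bolt} -> Motor = 1*1 = 1, Spring = 1*5 = 5.
Iteration 2: components of {Motor,Spring} -> Frame = 1*3 = 3, Gear = 5*3 = 15.
Iteration 3: no further components; recursion stops.
SUM(amt) = 1 + 5 + 1 + 15 + 3 = 25.

25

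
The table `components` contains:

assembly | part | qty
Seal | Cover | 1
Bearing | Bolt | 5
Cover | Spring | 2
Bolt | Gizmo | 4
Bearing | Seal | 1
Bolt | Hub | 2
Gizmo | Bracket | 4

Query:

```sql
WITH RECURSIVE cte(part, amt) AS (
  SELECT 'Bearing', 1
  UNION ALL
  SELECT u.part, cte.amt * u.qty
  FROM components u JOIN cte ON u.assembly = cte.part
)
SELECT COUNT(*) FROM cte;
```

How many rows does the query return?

8

Base: (Bearing, amt=1).
Iteration 1: components of {Bearing} -> Bolt = 1*5 = 5, Seal = 1*1 = 1.
Iteration 2: components of {Bolt,Seal} -> Cover = 1*1 = 1, Gizmo = 5*4 = 20, Hub = 5*2 = 10.
Iteration 3: components of {Cover,Gizmo,Hub} -> Bracket = 20*4 = 80, Spring = 1*2 = 2.
Iteration 4: no further components; recursion stops.
Total rows emitted: 8.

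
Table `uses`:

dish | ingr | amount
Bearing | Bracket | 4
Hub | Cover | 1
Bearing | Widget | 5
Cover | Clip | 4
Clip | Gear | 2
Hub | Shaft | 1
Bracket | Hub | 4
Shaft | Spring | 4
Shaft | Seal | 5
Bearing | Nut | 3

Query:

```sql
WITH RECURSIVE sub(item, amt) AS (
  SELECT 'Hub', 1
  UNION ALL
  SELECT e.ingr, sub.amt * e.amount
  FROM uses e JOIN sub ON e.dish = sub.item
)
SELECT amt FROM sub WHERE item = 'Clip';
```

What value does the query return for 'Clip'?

4

Base: (Hub, amt=1).
Iteration 1: components of {Hub} -> Cover = 1*1 = 1, Shaft = 1*1 = 1.
Iteration 2: components of {Cover,Shaft} -> Clip = 1*4 = 4, Seal = 1*5 = 5, Spring = 1*4 = 4.
Iteration 3: components of {Clip,Seal,Spring} -> Gear = 4*2 = 8.
Iteration 4: no further components; recursion stops.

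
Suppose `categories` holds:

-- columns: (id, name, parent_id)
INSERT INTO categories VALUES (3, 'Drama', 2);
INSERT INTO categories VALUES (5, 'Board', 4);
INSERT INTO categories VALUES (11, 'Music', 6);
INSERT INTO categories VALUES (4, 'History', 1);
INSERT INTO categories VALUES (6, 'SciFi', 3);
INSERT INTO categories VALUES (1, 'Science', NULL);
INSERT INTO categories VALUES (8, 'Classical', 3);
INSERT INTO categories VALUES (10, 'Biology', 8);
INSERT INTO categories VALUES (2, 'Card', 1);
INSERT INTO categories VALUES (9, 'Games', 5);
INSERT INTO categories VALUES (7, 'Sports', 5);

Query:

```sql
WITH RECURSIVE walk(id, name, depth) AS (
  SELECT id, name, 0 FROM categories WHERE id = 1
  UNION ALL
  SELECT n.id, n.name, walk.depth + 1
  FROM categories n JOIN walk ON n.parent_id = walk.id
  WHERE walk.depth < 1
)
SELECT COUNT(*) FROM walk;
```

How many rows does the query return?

3

Base: id=1 (Science) at depth 0.
Iteration 1: rows with parent_id in {1} -> Card (id 2, depth 1), History (id 4, depth 1).
Iteration 2: depth < 1 fails for all current rows; recursion stops.
Total rows emitted: 3.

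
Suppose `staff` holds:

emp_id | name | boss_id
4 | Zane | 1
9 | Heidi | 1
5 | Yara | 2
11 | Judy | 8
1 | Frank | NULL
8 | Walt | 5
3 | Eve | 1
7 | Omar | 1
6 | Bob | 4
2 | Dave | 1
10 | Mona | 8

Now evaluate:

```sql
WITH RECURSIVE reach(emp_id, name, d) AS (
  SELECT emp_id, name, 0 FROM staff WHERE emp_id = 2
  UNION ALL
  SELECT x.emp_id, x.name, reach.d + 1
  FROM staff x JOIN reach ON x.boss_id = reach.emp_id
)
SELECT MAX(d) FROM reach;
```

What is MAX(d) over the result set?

Base: emp_id=2 (Dave) at d 0.
Iteration 1: rows with boss_id in {2} -> Yara (id 5, d 1).
Iteration 2: rows with boss_id in {5} -> Walt (id 8, d 2).
Iteration 3: rows with boss_id in {8} -> Mona (id 10, d 3), Judy (id 11, d 3).
Iteration 4: no rows with boss_id in {10,11}; recursion stops.
d values: 0, 1, 2, 3, 3; the maximum is 3.

3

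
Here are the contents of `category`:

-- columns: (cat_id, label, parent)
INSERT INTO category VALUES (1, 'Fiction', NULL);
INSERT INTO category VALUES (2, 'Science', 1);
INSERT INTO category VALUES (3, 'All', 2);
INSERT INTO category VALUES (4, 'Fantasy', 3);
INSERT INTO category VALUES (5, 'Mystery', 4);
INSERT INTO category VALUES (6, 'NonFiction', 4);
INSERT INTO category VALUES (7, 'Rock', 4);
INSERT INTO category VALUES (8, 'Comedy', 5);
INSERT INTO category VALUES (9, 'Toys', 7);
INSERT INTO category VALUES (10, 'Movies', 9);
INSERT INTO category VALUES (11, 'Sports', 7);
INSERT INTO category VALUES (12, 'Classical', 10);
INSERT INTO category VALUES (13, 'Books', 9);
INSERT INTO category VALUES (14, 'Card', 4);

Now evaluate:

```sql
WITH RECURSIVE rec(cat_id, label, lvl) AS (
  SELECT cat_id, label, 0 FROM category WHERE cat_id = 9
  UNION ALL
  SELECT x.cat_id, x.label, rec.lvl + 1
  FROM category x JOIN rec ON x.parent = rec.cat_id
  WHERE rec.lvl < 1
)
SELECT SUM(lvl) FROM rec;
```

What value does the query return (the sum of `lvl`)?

2

Base: cat_id=9 (Toys) at lvl 0.
Iteration 1: rows with parent in {9} -> Movies (id 10, lvl 1), Books (id 13, lvl 1).
Iteration 2: lvl < 1 fails for all current rows; recursion stops.
SUM(lvl) = 0 + 1 + 1 = 2.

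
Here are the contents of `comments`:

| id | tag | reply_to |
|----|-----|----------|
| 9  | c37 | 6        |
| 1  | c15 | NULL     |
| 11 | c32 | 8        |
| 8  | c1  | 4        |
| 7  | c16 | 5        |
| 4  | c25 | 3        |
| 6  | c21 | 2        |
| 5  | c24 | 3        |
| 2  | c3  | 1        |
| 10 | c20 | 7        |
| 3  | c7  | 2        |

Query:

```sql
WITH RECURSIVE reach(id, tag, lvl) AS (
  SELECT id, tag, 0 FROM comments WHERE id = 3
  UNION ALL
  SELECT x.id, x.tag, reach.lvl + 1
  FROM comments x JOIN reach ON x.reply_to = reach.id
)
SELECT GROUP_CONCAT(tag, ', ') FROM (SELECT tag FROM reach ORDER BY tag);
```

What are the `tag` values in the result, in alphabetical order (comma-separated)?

Base: id=3 (c7) at lvl 0.
Iteration 1: rows with reply_to in {3} -> c25 (id 4, lvl 1), c24 (id 5, lvl 1).
Iteration 2: rows with reply_to in {4,5} -> c16 (id 7, lvl 2), c1 (id 8, lvl 2).
Iteration 3: rows with reply_to in {7,8} -> c20 (id 10, lvl 3), c32 (id 11, lvl 3).
Iteration 4: no rows with reply_to in {10,11}; recursion stops.

c1, c16, c20, c24, c25, c32, c7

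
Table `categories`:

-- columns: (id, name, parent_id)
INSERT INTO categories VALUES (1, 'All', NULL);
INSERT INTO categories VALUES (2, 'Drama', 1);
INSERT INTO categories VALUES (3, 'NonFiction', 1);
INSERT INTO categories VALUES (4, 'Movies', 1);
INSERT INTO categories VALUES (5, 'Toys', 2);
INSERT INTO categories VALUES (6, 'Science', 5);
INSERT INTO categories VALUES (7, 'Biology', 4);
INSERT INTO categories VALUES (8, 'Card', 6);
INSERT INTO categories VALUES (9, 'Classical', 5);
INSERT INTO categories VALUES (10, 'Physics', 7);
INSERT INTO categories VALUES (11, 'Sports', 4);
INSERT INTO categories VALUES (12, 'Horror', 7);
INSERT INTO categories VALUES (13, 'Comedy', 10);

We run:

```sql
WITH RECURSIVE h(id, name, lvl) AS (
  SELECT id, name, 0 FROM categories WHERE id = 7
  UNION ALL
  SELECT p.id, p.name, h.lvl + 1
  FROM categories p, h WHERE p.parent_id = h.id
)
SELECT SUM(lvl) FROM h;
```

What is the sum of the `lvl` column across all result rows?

Base: id=7 (Biology) at lvl 0.
Iteration 1: rows with parent_id in {7} -> Physics (id 10, lvl 1), Horror (id 12, lvl 1).
Iteration 2: rows with parent_id in {10,12} -> Comedy (id 13, lvl 2).
Iteration 3: no rows with parent_id in {13}; recursion stops.
SUM(lvl) = 0 + 1 + 1 + 2 = 4.

4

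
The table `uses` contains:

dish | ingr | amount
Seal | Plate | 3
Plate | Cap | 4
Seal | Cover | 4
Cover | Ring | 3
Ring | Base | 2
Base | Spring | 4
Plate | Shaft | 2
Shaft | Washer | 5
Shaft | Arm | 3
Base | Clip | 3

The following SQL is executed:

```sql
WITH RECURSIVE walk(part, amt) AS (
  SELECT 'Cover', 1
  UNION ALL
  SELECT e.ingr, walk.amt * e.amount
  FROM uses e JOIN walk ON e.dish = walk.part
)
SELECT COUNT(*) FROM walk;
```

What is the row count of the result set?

Base: (Cover, amt=1).
Iteration 1: components of {Cover} -> Ring = 1*3 = 3.
Iteration 2: components of {Ring} -> Base = 3*2 = 6.
Iteration 3: components of {Base} -> Clip = 6*3 = 18, Spring = 6*4 = 24.
Iteration 4: no further components; recursion stops.
Total rows emitted: 5.

5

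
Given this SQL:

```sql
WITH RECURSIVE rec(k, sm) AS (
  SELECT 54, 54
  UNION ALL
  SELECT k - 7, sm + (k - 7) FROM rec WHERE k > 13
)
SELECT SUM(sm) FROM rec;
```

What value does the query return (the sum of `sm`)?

Base: k=54, sm=54.
Iteration 1: 54 > 13 holds -> k = 54 - 7 = 47, sm = 54 + 47 = 101.
Iteration 2: 47 > 13 holds -> k = 47 - 7 = 40, sm = 101 + 40 = 141.
Iteration 3: 40 > 13 holds -> k = 40 - 7 = 33, sm = 141 + 33 = 174.
Iteration 4: 33 > 13 holds -> k = 33 - 7 = 26, sm = 174 + 26 = 200.
Iteration 5: 26 > 13 holds -> k = 26 - 7 = 19, sm = 200 + 19 = 219.
Iteration 6: 19 > 13 holds -> k = 19 - 7 = 12, sm = 219 + 12 = 231.
Iteration 7: 12 > 13 fails; recursion stops.
SUM(sm) = 54 + 101 + 141 + 174 + 200 + 219 + 231 = 1120.

1120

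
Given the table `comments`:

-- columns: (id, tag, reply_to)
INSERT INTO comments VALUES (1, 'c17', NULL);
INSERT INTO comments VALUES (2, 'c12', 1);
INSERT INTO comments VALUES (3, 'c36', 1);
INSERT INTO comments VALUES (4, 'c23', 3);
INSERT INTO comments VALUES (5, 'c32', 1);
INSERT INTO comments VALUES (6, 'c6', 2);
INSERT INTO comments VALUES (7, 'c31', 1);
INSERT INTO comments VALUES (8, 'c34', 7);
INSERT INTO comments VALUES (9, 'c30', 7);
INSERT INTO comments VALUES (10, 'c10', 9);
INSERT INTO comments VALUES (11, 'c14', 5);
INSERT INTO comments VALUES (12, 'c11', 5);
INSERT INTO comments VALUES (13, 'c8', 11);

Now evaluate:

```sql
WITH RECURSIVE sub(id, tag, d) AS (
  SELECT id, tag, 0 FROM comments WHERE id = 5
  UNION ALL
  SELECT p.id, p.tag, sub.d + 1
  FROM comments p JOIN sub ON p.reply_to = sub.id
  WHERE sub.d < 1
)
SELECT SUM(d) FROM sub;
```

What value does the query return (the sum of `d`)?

2

Base: id=5 (c32) at d 0.
Iteration 1: rows with reply_to in {5} -> c14 (id 11, d 1), c11 (id 12, d 1).
Iteration 2: d < 1 fails for all current rows; recursion stops.
SUM(d) = 0 + 1 + 1 = 2.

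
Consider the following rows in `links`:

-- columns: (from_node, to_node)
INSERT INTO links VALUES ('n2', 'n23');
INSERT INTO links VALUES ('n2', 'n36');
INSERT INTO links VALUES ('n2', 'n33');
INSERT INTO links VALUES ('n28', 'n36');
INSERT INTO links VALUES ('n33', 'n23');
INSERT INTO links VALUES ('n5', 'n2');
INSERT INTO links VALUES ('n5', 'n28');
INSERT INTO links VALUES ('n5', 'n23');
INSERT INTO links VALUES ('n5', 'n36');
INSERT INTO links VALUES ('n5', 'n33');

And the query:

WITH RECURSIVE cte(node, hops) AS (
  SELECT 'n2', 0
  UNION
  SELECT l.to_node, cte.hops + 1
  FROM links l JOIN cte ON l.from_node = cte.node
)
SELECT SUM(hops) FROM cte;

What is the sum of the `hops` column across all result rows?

5

Base: (n2, hops=0).
Iteration 1: edges from {n2} -> (n23, hops=1), (n33, hops=1), (n36, hops=1).
Iteration 2: edges from {n23,n33,n36} -> (n23, hops=2).
Iteration 3: no outgoing edges from {n23}; recursion stops.
SUM(hops) = 0 + 1 + 1 + 1 + 2 = 5.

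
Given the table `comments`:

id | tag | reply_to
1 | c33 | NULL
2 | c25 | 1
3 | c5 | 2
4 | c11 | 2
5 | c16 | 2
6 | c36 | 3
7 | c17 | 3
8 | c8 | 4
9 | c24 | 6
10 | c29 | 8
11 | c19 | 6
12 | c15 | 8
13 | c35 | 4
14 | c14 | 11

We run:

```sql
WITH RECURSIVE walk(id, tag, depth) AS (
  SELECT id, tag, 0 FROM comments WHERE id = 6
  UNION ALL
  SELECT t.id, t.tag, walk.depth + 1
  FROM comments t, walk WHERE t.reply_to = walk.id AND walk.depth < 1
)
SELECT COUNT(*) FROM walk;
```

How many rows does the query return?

3

Base: id=6 (c36) at depth 0.
Iteration 1: rows with reply_to in {6} -> c24 (id 9, depth 1), c19 (id 11, depth 1).
Iteration 2: depth < 1 fails for all current rows; recursion stops.
Total rows emitted: 3.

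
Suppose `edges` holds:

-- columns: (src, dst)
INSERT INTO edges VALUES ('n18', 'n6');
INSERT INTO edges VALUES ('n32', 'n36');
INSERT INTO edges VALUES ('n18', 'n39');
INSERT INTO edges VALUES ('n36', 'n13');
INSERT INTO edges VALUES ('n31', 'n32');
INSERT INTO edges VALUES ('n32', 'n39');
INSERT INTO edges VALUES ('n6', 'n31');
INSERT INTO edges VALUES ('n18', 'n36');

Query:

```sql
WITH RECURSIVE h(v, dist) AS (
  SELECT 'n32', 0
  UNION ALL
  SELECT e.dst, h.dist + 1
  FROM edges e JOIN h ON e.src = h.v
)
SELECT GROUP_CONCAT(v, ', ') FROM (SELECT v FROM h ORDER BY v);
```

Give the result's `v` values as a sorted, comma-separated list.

n13, n32, n36, n39

Base: (n32, dist=0).
Iteration 1: edges from {n32} -> (n36, dist=1), (n39, dist=1).
Iteration 2: edges from {n36,n39} -> (n13, dist=2).
Iteration 3: no outgoing edges from {n13}; recursion stops.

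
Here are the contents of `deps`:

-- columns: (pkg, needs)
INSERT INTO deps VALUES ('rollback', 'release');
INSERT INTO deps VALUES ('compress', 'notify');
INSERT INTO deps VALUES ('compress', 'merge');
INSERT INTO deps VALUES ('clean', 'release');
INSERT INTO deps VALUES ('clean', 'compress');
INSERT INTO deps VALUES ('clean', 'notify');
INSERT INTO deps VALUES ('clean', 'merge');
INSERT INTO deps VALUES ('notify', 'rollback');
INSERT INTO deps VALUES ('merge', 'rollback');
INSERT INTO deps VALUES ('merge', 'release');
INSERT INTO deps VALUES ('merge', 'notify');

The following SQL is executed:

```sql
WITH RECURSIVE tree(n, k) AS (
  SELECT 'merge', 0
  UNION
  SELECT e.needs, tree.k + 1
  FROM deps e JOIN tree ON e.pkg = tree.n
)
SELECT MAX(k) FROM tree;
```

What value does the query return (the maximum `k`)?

3

Base: (merge, k=0).
Iteration 1: edges from {merge} -> (notify, k=1), (release, k=1), (rollback, k=1).
Iteration 2: edges from {notify,release,rollback} -> (release, k=2), (rollback, k=2).
Iteration 3: edges from {release,rollback} -> (release, k=3).
Iteration 4: no outgoing edges from {release}; recursion stops.
k values: 0, 1, 1, 1, 2, 2, 3; the maximum is 3.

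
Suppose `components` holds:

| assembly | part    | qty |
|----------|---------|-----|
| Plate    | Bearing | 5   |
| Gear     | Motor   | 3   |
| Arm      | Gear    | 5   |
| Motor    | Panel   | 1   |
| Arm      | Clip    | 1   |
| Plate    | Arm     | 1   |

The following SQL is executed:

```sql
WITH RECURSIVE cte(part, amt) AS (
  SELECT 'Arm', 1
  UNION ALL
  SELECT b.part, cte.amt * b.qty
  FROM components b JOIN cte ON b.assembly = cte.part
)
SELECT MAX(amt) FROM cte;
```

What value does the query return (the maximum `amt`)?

Base: (Arm, amt=1).
Iteration 1: components of {Arm} -> Clip = 1*1 = 1, Gear = 1*5 = 5.
Iteration 2: components of {Clip,Gear} -> Motor = 5*3 = 15.
Iteration 3: components of {Motor} -> Panel = 15*1 = 15.
Iteration 4: no further components; recursion stops.
amt values: 1, 5, 1, 15, 15; the maximum is 15.

15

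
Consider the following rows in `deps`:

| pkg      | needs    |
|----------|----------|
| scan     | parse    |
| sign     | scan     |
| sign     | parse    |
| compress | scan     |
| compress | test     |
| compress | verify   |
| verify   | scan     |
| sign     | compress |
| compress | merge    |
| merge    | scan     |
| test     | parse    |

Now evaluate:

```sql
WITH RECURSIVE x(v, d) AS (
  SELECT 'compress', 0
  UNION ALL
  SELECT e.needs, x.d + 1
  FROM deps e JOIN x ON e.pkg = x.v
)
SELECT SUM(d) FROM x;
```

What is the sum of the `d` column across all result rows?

Base: (compress, d=0).
Iteration 1: edges from {compress} -> (merge, d=1), (scan, d=1), (test, d=1), (verify, d=1).
Iteration 2: edges from {merge,scan,test,verify} -> (parse, d=2) x2, (scan, d=2) x2. [UNION ALL keeps all 4 new rows, including repeats]
Iteration 3: edges from {parse,scan} -> (parse, d=3) x2. [UNION ALL keeps all 2 new rows, including repeats]
Iteration 4: no outgoing edges from {parse}; recursion stops.
SUM(d) = 0 + 1 + 1 + 1 + 1 + 2 + 2 + 2 + 2 + 3 + 3 = 18.

18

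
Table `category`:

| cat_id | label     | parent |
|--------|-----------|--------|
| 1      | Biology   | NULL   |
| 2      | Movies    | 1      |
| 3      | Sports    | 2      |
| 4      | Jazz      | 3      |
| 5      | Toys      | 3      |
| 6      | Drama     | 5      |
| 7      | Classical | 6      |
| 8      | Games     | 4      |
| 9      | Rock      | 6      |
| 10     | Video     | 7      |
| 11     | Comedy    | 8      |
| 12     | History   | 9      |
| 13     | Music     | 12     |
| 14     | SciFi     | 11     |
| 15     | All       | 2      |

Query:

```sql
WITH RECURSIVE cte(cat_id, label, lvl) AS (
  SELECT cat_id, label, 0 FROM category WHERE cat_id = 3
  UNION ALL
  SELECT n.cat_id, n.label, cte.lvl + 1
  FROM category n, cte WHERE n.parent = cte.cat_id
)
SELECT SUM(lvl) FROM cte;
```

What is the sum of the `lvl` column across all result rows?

Base: cat_id=3 (Sports) at lvl 0.
Iteration 1: rows with parent in {3} -> Jazz (id 4, lvl 1), Toys (id 5, lvl 1).
Iteration 2: rows with parent in {4,5} -> Drama (id 6, lvl 2), Games (id 8, lvl 2).
Iteration 3: rows with parent in {6,8} -> Classical (id 7, lvl 3), Rock (id 9, lvl 3), Comedy (id 11, lvl 3).
Iteration 4: rows with parent in {7,9,11} -> Video (id 10, lvl 4), History (id 12, lvl 4), SciFi (id 14, lvl 4).
Iteration 5: rows with parent in {10,12,14} -> Music (id 13, lvl 5).
Iteration 6: no rows with parent in {13}; recursion stops.
SUM(lvl) = 0 + 1 + 1 + 2 + 2 + 3 + 3 + 3 + 4 + 4 + 4 + 5 = 32.

32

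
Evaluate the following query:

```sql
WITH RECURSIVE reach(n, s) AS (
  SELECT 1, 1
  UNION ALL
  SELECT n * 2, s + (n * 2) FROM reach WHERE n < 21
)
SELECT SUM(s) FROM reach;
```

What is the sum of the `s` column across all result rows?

Base: n=1, s=1.
Iteration 1: 1 < 21 holds -> n = 1 * 2 = 2, s = 1 + 2 = 3.
Iteration 2: 2 < 21 holds -> n = 2 * 2 = 4, s = 3 + 4 = 7.
Iteration 3: 4 < 21 holds -> n = 4 * 2 = 8, s = 7 + 8 = 15.
Iteration 4: 8 < 21 holds -> n = 8 * 2 = 16, s = 15 + 16 = 31.
Iteration 5: 16 < 21 holds -> n = 16 * 2 = 32, s = 31 + 32 = 63.
Iteration 6: 32 < 21 fails; recursion stops.
SUM(s) = 1 + 3 + 7 + 15 + 31 + 63 = 120.

120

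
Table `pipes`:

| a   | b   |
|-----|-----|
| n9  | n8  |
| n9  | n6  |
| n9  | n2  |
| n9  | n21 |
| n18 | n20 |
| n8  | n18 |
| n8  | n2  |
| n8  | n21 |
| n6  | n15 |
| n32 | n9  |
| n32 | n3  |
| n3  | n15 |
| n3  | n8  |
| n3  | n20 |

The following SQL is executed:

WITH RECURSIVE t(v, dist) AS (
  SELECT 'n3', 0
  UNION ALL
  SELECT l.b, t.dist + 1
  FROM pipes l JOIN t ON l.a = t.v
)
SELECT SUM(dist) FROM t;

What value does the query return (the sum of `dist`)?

12

Base: (n3, dist=0).
Iteration 1: edges from {n3} -> (n15, dist=1), (n20, dist=1), (n8, dist=1).
Iteration 2: edges from {n15,n20,n8} -> (n18, dist=2), (n2, dist=2), (n21, dist=2).
Iteration 3: edges from {n18,n2,n21} -> (n20, dist=3).
Iteration 4: no outgoing edges from {n20}; recursion stops.
SUM(dist) = 0 + 1 + 1 + 1 + 2 + 2 + 2 + 3 = 12.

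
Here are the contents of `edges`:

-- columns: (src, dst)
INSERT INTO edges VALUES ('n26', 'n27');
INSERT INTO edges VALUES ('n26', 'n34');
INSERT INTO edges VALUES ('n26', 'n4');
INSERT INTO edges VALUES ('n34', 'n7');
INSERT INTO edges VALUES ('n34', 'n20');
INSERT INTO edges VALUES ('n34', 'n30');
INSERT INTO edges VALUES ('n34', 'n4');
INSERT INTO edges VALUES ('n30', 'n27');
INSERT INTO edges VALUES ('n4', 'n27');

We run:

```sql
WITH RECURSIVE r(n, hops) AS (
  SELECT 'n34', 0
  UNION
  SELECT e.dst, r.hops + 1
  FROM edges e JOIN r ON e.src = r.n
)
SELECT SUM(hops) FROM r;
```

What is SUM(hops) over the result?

Base: (n34, hops=0).
Iteration 1: edges from {n34} -> (n20, hops=1), (n30, hops=1), (n4, hops=1), (n7, hops=1).
Iteration 2: edges from {n20,n30,n4,n7} -> (n27, hops=2). [UNION drops 1 duplicate row(s)]
Iteration 3: no outgoing edges from {n27}; recursion stops.
SUM(hops) = 0 + 1 + 1 + 1 + 1 + 2 = 6.

6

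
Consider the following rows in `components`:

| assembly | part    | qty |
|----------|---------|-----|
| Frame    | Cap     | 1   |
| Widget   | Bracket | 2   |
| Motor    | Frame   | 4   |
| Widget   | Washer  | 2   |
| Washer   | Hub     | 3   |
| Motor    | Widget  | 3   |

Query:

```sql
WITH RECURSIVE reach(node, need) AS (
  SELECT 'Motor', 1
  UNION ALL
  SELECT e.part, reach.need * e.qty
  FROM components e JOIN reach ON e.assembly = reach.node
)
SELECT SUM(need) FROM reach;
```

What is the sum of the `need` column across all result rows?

Base: (Motor, need=1).
Iteration 1: components of {Motor} -> Frame = 1*4 = 4, Widget = 1*3 = 3.
Iteration 2: components of {Frame,Widget} -> Bracket = 3*2 = 6, Cap = 4*1 = 4, Washer = 3*2 = 6.
Iteration 3: components of {Bracket,Cap,Washer} -> Hub = 6*3 = 18.
Iteration 4: no further components; recursion stops.
SUM(need) = 1 + 3 + 4 + 6 + 6 + 4 + 18 = 42.

42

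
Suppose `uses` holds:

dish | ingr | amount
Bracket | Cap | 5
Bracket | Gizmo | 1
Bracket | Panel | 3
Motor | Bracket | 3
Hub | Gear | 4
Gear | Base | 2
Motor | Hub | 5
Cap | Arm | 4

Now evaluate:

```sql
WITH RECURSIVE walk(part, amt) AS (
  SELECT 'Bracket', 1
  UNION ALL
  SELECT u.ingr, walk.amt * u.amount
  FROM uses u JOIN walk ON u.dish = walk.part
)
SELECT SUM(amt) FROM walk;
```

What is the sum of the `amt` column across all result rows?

Base: (Bracket, amt=1).
Iteration 1: components of {Bracket} -> Cap = 1*5 = 5, Gizmo = 1*1 = 1, Panel = 1*3 = 3.
Iteration 2: components of {Cap,Gizmo,Panel} -> Arm = 5*4 = 20.
Iteration 3: no further components; recursion stops.
SUM(amt) = 1 + 3 + 5 + 1 + 20 = 30.

30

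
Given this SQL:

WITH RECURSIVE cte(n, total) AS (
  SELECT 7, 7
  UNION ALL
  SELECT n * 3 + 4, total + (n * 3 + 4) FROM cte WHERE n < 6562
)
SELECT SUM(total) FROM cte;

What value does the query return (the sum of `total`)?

Base: n=7, total=7.
Iteration 1: 7 < 6562 holds -> n = 7 * 3 + 4 = 25, total = 7 + 25 = 32.
Iteration 2: 25 < 6562 holds -> n = 25 * 3 + 4 = 79, total = 32 + 79 = 111.
Iteration 3: 79 < 6562 holds -> n = 79 * 3 + 4 = 241, total = 111 + 241 = 352.
Iteration 4: 241 < 6562 holds -> n = 241 * 3 + 4 = 727, total = 352 + 727 = 1079.
Iteration 5: 727 < 6562 holds -> n = 727 * 3 + 4 = 2185, total = 1079 + 2185 = 3264.
Iteration 6: 2185 < 6562 holds -> n = 2185 * 3 + 4 = 6559, total = 3264 + 6559 = 9823.
Iteration 7: 6559 < 6562 holds -> n = 6559 * 3 + 4 = 19681, total = 9823 + 19681 = 29504.
Iteration 8: 19681 < 6562 fails; recursion stops.
SUM(total) = 7 + 32 + 111 + 352 + 1079 + 3264 + 9823 + 29504 = 44172.

44172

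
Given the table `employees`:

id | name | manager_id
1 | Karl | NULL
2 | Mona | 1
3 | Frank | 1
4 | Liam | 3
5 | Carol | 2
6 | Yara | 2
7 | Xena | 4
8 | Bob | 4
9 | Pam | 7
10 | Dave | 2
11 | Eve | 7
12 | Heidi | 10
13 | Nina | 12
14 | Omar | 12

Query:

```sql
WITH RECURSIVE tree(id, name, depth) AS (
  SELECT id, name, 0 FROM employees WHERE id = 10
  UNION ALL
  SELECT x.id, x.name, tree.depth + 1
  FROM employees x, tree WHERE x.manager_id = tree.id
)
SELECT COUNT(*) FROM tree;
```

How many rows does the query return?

Base: id=10 (Dave) at depth 0.
Iteration 1: rows with manager_id in {10} -> Heidi (id 12, depth 1).
Iteration 2: rows with manager_id in {12} -> Nina (id 13, depth 2), Omar (id 14, depth 2).
Iteration 3: no rows with manager_id in {13,14}; recursion stops.
Total rows emitted: 4.

4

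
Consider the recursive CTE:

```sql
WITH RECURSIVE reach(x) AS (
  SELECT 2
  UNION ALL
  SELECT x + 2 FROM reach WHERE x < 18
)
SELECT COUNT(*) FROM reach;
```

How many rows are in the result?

Base: x=2.
Iteration 1: 2 < 18 holds -> x = 2 + 2 = 4.
Iteration 2: 4 < 18 holds -> x = 4 + 2 = 6.
Iteration 3: 6 < 18 holds -> x = 6 + 2 = 8.
Iteration 4: 8 < 18 holds -> x = 8 + 2 = 10.
Iteration 5: 10 < 18 holds -> x = 10 + 2 = 12.
Iteration 6: 12 < 18 holds -> x = 12 + 2 = 14.
Iteration 7: 14 < 18 holds -> x = 14 + 2 = 16.
Iteration 8: 16 < 18 holds -> x = 16 + 2 = 18.
Iteration 9: 18 < 18 fails; recursion stops.
Total rows emitted: 9.

9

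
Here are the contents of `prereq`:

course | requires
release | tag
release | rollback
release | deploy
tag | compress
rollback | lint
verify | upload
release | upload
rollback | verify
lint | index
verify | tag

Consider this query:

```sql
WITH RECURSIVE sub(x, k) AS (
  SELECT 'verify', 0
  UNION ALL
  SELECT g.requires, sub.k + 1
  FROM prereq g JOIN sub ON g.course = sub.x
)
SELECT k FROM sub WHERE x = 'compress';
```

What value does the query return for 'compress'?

Base: (verify, k=0).
Iteration 1: edges from {verify} -> (tag, k=1), (upload, k=1).
Iteration 2: edges from {tag,upload} -> (compress, k=2).
Iteration 3: no outgoing edges from {compress}; recursion stops.

2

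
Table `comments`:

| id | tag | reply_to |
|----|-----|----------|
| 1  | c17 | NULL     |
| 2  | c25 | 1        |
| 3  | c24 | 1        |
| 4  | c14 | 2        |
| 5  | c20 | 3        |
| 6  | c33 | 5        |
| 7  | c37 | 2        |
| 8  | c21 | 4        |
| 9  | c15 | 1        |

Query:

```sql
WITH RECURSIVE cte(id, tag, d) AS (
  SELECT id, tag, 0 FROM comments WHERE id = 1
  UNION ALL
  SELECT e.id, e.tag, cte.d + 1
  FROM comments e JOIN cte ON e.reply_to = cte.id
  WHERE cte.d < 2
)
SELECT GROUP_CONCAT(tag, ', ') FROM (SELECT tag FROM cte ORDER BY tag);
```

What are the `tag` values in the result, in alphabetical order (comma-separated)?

Base: id=1 (c17) at d 0.
Iteration 1: rows with reply_to in {1} -> c25 (id 2, d 1), c24 (id 3, d 1), c15 (id 9, d 1).
Iteration 2: rows with reply_to in {2,3,9} -> c14 (id 4, d 2), c20 (id 5, d 2), c37 (id 7, d 2).
Iteration 3: d < 2 fails for all current rows; recursion stops.

c14, c15, c17, c20, c24, c25, c37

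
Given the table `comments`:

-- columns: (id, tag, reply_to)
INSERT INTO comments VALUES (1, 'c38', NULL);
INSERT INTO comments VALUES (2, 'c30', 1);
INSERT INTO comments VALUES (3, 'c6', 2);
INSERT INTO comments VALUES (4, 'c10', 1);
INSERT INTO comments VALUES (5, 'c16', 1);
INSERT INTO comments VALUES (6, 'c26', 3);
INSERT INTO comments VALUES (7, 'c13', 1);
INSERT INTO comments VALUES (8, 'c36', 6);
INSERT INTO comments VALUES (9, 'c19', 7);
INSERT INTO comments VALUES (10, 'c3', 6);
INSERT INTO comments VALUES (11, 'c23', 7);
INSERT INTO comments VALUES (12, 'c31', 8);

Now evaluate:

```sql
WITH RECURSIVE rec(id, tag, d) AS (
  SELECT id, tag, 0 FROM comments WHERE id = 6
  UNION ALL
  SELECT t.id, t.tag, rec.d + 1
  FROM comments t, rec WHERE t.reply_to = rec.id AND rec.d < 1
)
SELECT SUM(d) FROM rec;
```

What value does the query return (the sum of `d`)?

Base: id=6 (c26) at d 0.
Iteration 1: rows with reply_to in {6} -> c36 (id 8, d 1), c3 (id 10, d 1).
Iteration 2: d < 1 fails for all current rows; recursion stops.
SUM(d) = 0 + 1 + 1 = 2.

2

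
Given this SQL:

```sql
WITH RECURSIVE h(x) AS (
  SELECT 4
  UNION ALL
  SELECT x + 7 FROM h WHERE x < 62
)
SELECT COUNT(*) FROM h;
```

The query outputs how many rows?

Base: x=4.
Iteration 1: 4 < 62 holds -> x = 4 + 7 = 11.
Iteration 2: 11 < 62 holds -> x = 11 + 7 = 18.
Iteration 3: 18 < 62 holds -> x = 18 + 7 = 25.
Iteration 4: 25 < 62 holds -> x = 25 + 7 = 32.
Iteration 5: 32 < 62 holds -> x = 32 + 7 = 39.
Iteration 6: 39 < 62 holds -> x = 39 + 7 = 46.
Iteration 7: 46 < 62 holds -> x = 46 + 7 = 53.
Iteration 8: 53 < 62 holds -> x = 53 + 7 = 60.
Iteration 9: 60 < 62 holds -> x = 60 + 7 = 67.
Iteration 10: 67 < 62 fails; recursion stops.
Total rows emitted: 10.

10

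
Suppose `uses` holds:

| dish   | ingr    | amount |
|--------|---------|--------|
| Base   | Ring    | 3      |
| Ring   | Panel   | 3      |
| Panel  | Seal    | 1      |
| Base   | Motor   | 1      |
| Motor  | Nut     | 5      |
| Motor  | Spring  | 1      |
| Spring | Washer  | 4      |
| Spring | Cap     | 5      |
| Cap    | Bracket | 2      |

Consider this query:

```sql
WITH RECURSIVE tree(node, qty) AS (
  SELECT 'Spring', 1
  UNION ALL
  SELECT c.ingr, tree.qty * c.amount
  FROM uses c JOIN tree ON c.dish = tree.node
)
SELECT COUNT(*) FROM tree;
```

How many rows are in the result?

Base: (Spring, qty=1).
Iteration 1: components of {Spring} -> Cap = 1*5 = 5, Washer = 1*4 = 4.
Iteration 2: components of {Cap,Washer} -> Bracket = 5*2 = 10.
Iteration 3: no further components; recursion stops.
Total rows emitted: 4.

4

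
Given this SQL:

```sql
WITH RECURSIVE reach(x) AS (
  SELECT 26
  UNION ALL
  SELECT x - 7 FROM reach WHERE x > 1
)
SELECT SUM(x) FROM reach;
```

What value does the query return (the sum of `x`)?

60

Base: x=26.
Iteration 1: 26 > 1 holds -> x = 26 - 7 = 19.
Iteration 2: 19 > 1 holds -> x = 19 - 7 = 12.
Iteration 3: 12 > 1 holds -> x = 12 - 7 = 5.
Iteration 4: 5 > 1 holds -> x = 5 - 7 = -2.
Iteration 5: -2 > 1 fails; recursion stops.
SUM(x) = 26 + 19 + 12 + 5 + -2 = 60.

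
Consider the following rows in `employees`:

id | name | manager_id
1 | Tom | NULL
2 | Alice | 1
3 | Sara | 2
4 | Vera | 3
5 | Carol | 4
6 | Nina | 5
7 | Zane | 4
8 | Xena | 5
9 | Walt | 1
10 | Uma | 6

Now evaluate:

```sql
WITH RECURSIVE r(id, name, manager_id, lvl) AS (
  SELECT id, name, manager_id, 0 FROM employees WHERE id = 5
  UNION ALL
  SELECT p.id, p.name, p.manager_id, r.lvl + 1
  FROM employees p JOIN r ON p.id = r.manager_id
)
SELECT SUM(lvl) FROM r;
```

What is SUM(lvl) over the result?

10

Base: id=5 (Carol), manager_id=4, lvl 0.
Iteration 1: join on id=4 -> Vera (id 4, manager_id=3, lvl 1).
Iteration 2: join on id=3 -> Sara (id 3, manager_id=2, lvl 2).
Iteration 3: join on id=2 -> Alice (id 2, manager_id=1, lvl 3).
Iteration 4: join on id=1 -> Tom (id 1, manager_id=NULL, lvl 4).
Iteration 5: manager_id is NULL; no match; recursion stops.
SUM(lvl) = 0 + 1 + 2 + 3 + 4 = 10.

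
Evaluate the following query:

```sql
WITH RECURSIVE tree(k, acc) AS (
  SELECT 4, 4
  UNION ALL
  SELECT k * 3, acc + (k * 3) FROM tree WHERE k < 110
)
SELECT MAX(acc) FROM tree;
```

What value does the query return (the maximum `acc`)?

484

Base: k=4, acc=4.
Iteration 1: 4 < 110 holds -> k = 4 * 3 = 12, acc = 4 + 12 = 16.
Iteration 2: 12 < 110 holds -> k = 12 * 3 = 36, acc = 16 + 36 = 52.
Iteration 3: 36 < 110 holds -> k = 36 * 3 = 108, acc = 52 + 108 = 160.
Iteration 4: 108 < 110 holds -> k = 108 * 3 = 324, acc = 160 + 324 = 484.
Iteration 5: 324 < 110 fails; recursion stops.
acc values: 4, 16, 52, 160, 484; the maximum is 484.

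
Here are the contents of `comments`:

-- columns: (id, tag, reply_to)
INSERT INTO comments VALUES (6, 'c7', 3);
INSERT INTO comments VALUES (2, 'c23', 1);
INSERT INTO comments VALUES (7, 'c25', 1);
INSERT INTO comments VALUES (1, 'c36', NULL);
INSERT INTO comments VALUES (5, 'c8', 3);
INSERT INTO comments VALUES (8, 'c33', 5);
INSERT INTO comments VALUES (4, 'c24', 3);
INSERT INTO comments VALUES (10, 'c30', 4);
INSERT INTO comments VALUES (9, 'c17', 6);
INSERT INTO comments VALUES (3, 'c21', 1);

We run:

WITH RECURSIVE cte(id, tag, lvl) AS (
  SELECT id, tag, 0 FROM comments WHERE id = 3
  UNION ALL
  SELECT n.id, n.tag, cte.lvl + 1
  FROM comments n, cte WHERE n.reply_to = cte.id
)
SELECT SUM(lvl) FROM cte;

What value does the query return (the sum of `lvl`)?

Base: id=3 (c21) at lvl 0.
Iteration 1: rows with reply_to in {3} -> c24 (id 4, lvl 1), c8 (id 5, lvl 1), c7 (id 6, lvl 1).
Iteration 2: rows with reply_to in {4,5,6} -> c33 (id 8, lvl 2), c17 (id 9, lvl 2), c30 (id 10, lvl 2).
Iteration 3: no rows with reply_to in {8,9,10}; recursion stops.
SUM(lvl) = 0 + 1 + 1 + 1 + 2 + 2 + 2 = 9.

9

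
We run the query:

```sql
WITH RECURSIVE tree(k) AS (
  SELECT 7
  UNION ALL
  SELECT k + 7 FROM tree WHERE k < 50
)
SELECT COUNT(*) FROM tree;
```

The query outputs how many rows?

Base: k=7.
Iteration 1: 7 < 50 holds -> k = 7 + 7 = 14.
Iteration 2: 14 < 50 holds -> k = 14 + 7 = 21.
Iteration 3: 21 < 50 holds -> k = 21 + 7 = 28.
Iteration 4: 28 < 50 holds -> k = 28 + 7 = 35.
Iteration 5: 35 < 50 holds -> k = 35 + 7 = 42.
Iteration 6: 42 < 50 holds -> k = 42 + 7 = 49.
Iteration 7: 49 < 50 holds -> k = 49 + 7 = 56.
Iteration 8: 56 < 50 fails; recursion stops.
Total rows emitted: 8.

8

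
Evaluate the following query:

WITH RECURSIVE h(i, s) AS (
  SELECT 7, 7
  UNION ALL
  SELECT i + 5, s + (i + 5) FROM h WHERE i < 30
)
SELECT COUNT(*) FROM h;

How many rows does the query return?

6

Base: i=7, s=7.
Iteration 1: 7 < 30 holds -> i = 7 + 5 = 12, s = 7 + 12 = 19.
Iteration 2: 12 < 30 holds -> i = 12 + 5 = 17, s = 19 + 17 = 36.
Iteration 3: 17 < 30 holds -> i = 17 + 5 = 22, s = 36 + 22 = 58.
Iteration 4: 22 < 30 holds -> i = 22 + 5 = 27, s = 58 + 27 = 85.
Iteration 5: 27 < 30 holds -> i = 27 + 5 = 32, s = 85 + 32 = 117.
Iteration 6: 32 < 30 fails; recursion stops.
Total rows emitted: 6.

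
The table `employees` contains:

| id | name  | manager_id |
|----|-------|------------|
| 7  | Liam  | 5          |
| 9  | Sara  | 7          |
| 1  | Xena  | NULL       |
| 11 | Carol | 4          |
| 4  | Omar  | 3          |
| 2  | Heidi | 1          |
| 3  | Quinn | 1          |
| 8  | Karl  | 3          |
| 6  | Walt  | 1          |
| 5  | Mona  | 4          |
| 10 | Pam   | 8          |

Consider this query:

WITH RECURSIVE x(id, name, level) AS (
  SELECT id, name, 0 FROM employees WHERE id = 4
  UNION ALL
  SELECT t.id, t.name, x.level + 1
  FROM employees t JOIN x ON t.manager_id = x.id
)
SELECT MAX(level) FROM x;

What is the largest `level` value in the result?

Base: id=4 (Omar) at level 0.
Iteration 1: rows with manager_id in {4} -> Mona (id 5, level 1), Carol (id 11, level 1).
Iteration 2: rows with manager_id in {5,11} -> Liam (id 7, level 2).
Iteration 3: rows with manager_id in {7} -> Sara (id 9, level 3).
Iteration 4: no rows with manager_id in {9}; recursion stops.
level values: 0, 1, 1, 2, 3; the maximum is 3.

3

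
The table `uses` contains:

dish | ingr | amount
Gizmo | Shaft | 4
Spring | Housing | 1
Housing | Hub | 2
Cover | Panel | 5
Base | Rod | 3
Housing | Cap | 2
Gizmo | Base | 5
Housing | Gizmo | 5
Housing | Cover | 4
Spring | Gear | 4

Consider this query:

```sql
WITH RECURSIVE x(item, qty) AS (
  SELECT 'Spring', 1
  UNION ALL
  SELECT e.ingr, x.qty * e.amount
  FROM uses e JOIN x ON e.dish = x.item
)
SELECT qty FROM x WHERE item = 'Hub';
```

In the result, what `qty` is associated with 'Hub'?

2

Base: (Spring, qty=1).
Iteration 1: components of {Spring} -> Gear = 1*4 = 4, Housing = 1*1 = 1.
Iteration 2: components of {Gear,Housing} -> Cap = 1*2 = 2, Cover = 1*4 = 4, Gizmo = 1*5 = 5, Hub = 1*2 = 2.
Iteration 3: components of {Cap,Cover,Gizmo,Hub} -> Base = 5*5 = 25, Panel = 4*5 = 20, Shaft = 5*4 = 20.
Iteration 4: components of {Base,Panel,Shaft} -> Rod = 25*3 = 75.
Iteration 5: no further components; recursion stops.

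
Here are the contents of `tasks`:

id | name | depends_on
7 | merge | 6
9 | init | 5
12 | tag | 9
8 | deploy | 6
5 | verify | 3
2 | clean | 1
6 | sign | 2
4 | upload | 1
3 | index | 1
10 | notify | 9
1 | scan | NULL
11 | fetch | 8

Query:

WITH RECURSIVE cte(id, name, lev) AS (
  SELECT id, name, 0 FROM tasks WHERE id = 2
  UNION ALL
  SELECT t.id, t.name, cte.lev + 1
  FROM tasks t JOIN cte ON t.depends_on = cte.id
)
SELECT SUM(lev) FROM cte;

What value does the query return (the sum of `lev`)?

Base: id=2 (clean) at lev 0.
Iteration 1: rows with depends_on in {2} -> sign (id 6, lev 1).
Iteration 2: rows with depends_on in {6} -> merge (id 7, lev 2), deploy (id 8, lev 2).
Iteration 3: rows with depends_on in {7,8} -> fetch (id 11, lev 3).
Iteration 4: no rows with depends_on in {11}; recursion stops.
SUM(lev) = 0 + 1 + 2 + 2 + 3 = 8.

8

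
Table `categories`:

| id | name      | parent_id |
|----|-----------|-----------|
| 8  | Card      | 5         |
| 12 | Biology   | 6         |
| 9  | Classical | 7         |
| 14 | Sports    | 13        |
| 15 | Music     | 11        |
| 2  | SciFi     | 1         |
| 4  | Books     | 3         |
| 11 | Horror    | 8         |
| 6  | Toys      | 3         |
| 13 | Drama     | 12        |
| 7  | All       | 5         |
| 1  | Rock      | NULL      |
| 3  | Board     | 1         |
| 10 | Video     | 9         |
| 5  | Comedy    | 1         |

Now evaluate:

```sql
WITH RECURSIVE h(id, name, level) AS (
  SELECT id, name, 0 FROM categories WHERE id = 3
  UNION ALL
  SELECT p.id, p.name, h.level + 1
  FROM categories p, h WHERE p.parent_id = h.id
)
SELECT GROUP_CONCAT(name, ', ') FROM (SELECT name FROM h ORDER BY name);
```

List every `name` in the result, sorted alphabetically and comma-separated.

Base: id=3 (Board) at level 0.
Iteration 1: rows with parent_id in {3} -> Books (id 4, level 1), Toys (id 6, level 1).
Iteration 2: rows with parent_id in {4,6} -> Biology (id 12, level 2).
Iteration 3: rows with parent_id in {12} -> Drama (id 13, level 3).
Iteration 4: rows with parent_id in {13} -> Sports (id 14, level 4).
Iteration 5: no rows with parent_id in {14}; recursion stops.

Biology, Board, Books, Drama, Sports, Toys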